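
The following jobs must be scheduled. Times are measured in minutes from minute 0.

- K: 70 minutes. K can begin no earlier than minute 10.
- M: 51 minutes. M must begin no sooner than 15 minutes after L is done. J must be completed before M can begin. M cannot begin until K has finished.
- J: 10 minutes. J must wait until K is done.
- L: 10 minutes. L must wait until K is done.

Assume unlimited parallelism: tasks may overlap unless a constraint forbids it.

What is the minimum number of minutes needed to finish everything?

After its own release at minute 10, K can start at minute 10 and finishes at minute 80.
L waits on K (finishes minute 80), so it starts at minute 80 and finishes at 80 + 10 = minute 90.
J cannot begin until K (finishes minute 80). It runs from minute 80 to 80 + 10 = minute 90.
M needs all of L (finishes minute 90, plus 15-minute gap → minute 105); J (finishes minute 90); K (finishes minute 80). That puts its earliest start at minute 105; it finishes at 105 + 51 = minute 156.
All tasks are finished once the last one completes. Finish times: J at 90, K at 80, L at 90, M at 156. The latest is minute 156.

156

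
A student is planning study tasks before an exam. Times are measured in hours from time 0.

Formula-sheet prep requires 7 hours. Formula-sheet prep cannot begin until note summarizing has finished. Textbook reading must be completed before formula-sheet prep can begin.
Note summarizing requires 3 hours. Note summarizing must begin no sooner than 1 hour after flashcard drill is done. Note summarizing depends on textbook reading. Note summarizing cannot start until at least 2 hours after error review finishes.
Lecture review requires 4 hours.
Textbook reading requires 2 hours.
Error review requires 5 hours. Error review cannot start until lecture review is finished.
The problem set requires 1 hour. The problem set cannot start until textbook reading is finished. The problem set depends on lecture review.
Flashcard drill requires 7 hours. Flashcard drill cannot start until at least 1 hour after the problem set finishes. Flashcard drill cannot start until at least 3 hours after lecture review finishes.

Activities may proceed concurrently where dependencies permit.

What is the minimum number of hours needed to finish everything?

25

Nothing blocks lecture review, so it runs from hour 0 to hour 4.
Error review waits on lecture review (finishes hour 4), so it starts at hour 4 and finishes at 4 + 5 = hour 9.
Textbook reading has no prerequisites, so it starts at hour 0 and finishes at hour 2.
For the problem set: textbook reading (finishes hour 2); lecture review (finishes hour 4). Taking the maximum gives a start of hour 4, and it finishes at 4 + 1 = hour 5.
For flashcard drill: the problem set (finishes hour 5, plus 1-hour gap → hour 6); lecture review (finishes hour 4, plus 3-hour gap → hour 7). Taking the maximum gives a start of hour 7, and it finishes at 7 + 7 = hour 14.
Note summarizing has to wait for flashcard drill (finishes hour 14, plus 1-hour gap → hour 15); textbook reading (finishes hour 2); error review (finishes hour 9, plus 2-hour gap → hour 11). The latest of these is hour 15, so note summarizing runs hour 15 to 15 + 3 = hour 18.
Formula-sheet prep cannot start until note summarizing (finishes hour 18); textbook reading (finishes hour 2). The controlling bound is hour 18, so formula-sheet prep finishes at 18 + 7 = hour 25.
All tasks are finished once the last one completes. Finish times: Textbook reading at 2, Lecture review at 4, The problem set at 5, Flashcard drill at 14, Error review at 9, Note summarizing at 18, Formula-sheet prep at 25. The latest is hour 25.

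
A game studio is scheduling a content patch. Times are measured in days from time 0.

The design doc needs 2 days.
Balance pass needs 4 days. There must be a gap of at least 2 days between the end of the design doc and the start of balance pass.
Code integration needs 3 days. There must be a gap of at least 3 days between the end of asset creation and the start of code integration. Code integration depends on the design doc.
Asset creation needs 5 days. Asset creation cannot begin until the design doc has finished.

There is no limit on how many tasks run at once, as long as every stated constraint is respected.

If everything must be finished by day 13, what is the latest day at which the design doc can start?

0

To finish by day 13, code integration (duration 3) must start no later than day 10.
Asset creation feeds into code integration (must start by day 10, minus 3-day gap → day 7); so asset creation must finish by day 7 and therefore start by day 2.
To finish by day 13, balance pass (duration 4) must start no later than day 9.
The design doc must finish in time for asset creation (must start by day 2); code integration (must start by day 10); balance pass (must start by day 9, minus 2-day gap → day 7). The tightest is day 2, so the design doc must start by 2 − 2 = day 0.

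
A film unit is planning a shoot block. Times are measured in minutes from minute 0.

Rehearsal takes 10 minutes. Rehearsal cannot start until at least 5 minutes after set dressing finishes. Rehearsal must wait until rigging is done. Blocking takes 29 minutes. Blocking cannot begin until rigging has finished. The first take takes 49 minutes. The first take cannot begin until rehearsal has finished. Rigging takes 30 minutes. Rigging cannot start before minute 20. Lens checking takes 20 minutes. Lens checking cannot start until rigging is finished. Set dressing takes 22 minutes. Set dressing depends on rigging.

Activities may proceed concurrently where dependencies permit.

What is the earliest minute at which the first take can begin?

87

Rigging waits on its own release at minute 20, so it starts at minute 20 and finishes at 20 + 30 = minute 50.
Set dressing cannot begin until rigging (finishes minute 50). It runs from minute 50 to 50 + 22 = minute 72.
Rehearsal has to wait for set dressing (finishes minute 72, plus 5-minute gap → minute 77); rigging (finishes minute 50). The latest of these is minute 77, so rehearsal runs minute 77 to 77 + 10 = minute 87.
The first take waits on rehearsal (finishes minute 87), so the earliest it can start is minute 87.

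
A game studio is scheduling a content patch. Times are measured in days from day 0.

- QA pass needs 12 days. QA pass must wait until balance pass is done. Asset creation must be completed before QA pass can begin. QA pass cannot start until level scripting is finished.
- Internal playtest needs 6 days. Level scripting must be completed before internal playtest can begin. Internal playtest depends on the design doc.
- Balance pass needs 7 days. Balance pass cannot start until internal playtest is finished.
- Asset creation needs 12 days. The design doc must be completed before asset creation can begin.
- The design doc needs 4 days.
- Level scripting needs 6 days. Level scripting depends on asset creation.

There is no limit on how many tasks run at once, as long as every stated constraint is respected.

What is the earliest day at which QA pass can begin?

Nothing blocks the design doc, so it runs from day 0 to day 4.
Asset creation cannot begin until the design doc (finishes day 4). It runs from day 4 to 4 + 12 = day 16.
Level scripting cannot begin until asset creation (finishes day 16). It runs from day 16 to 16 + 6 = day 22.
For internal playtest: level scripting (finishes day 22); the design doc (finishes day 4). Taking the maximum gives a start of day 22, and it finishes at 22 + 6 = day 28.
Balance pass cannot begin until internal playtest (finishes day 28). It runs from day 28 to 28 + 7 = day 35.
QA pass waits on balance pass (finishes day 35); asset creation (finishes day 16); level scripting (finishes day 22). The latest of these is day 35, which is the earliest QA pass can start.

35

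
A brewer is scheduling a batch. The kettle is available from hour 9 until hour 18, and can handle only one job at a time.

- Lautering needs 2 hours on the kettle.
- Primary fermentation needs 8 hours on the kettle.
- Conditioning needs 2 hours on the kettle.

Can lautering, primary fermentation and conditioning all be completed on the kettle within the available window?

The kettle window is 18 − 9 = 9 hours.
Running back to back, the jobs need 2 + 8 + 2 = 12 hours on the kettle.
Since 12 > 9, they cannot all fit.

No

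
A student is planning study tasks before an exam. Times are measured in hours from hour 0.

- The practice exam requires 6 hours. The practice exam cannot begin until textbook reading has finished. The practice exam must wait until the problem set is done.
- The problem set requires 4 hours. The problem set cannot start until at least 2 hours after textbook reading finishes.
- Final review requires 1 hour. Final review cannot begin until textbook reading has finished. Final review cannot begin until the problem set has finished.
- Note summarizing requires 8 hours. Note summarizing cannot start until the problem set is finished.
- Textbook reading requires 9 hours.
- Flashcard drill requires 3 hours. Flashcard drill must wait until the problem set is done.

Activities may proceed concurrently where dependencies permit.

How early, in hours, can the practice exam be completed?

Nothing blocks textbook reading, so it runs from hour 0 to hour 9.
The problem set cannot begin until textbook reading (finishes hour 9, plus 2-hour gap → hour 11). It runs from hour 11 to 11 + 4 = hour 15.
The practice exam needs all of textbook reading (finishes hour 9); the problem set (finishes hour 15). That puts its earliest start at hour 15; it finishes at 15 + 6 = hour 21.

21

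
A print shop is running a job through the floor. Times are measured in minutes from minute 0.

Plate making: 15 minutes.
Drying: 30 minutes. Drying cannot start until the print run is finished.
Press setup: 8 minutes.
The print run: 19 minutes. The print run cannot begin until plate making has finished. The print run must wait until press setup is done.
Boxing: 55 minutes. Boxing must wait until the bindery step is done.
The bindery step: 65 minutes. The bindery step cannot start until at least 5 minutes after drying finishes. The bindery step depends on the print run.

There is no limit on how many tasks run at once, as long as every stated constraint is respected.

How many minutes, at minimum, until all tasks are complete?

189

Press setup can start immediately at minute 0; it finishes at minute 8.
Plate making can start immediately at minute 0; it finishes at minute 15.
For the print run: plate making (finishes minute 15); press setup (finishes minute 8). Taking the maximum gives a start of minute 15, and it finishes at 15 + 19 = minute 34.
After the print run (finishes minute 34), drying can start at minute 34 and finishes at minute 64.
The bindery step needs all of drying (finishes minute 64, plus 5-minute gap → minute 69); the print run (finishes minute 34). That puts its earliest start at minute 69; it finishes at 69 + 65 = minute 134.
After the bindery step (finishes minute 134), boxing can start at minute 134 and finishes at minute 189.
All tasks are finished once the last one completes. Finish times: Plate making at 15, Press setup at 8, The print run at 34, Drying at 64, The bindery step at 134, Boxing at 189. The latest is minute 189.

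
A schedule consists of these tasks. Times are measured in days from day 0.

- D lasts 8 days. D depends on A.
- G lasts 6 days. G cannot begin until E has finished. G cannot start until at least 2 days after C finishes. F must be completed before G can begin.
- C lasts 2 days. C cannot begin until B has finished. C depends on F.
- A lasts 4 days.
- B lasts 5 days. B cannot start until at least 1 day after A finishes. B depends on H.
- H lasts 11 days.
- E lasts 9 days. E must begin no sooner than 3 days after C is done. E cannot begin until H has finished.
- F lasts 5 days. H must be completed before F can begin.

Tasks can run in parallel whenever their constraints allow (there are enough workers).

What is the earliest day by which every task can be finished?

36

H can start immediately at day 0; it finishes at day 11.
F waits on H (finishes day 11), so it starts at day 11 and finishes at 11 + 5 = day 16.
A has no prerequisites, so it starts at day 0 and finishes at day 4.
D cannot begin until A (finishes day 4). It runs from day 4 to 4 + 8 = day 12.
For B: A (finishes day 4, plus 1-day gap → day 5); H (finishes day 11). Taking the maximum gives a start of day 11, and it finishes at 11 + 5 = day 16.
For C: B (finishes day 16); F (finishes day 16). Taking the maximum gives a start of day 16, and it finishes at 16 + 2 = day 18.
E has to wait for C (finishes day 18, plus 3-day gap → day 21); H (finishes day 11). The latest of these is day 21, so E runs day 21 to 21 + 9 = day 30.
G needs all of E (finishes day 30); C (finishes day 18, plus 2-day gap → day 20); F (finishes day 16). That puts its earliest start at day 30; it finishes at 30 + 6 = day 36.
All tasks are finished once the last one completes. Finish times: A at 4, B at 16, C at 18, D at 12, E at 30, F at 16, G at 36, H at 11. The latest is day 36.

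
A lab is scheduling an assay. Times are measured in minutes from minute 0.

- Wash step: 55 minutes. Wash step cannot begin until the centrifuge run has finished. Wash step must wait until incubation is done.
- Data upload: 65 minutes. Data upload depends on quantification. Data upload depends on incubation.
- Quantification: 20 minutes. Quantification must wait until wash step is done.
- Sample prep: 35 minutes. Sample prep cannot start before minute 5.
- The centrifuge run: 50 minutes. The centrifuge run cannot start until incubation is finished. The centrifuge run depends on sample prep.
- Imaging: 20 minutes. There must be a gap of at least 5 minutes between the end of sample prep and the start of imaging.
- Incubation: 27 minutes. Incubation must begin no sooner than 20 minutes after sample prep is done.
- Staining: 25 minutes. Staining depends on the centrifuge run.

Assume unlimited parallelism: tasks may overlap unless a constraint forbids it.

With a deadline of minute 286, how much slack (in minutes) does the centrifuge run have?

9

After its own release at minute 5, sample prep can start at minute 5 and finishes at minute 40.
Incubation waits on sample prep (finishes minute 40, plus 20-minute gap → minute 60), so it starts at minute 60 and finishes at 60 + 27 = minute 87.
The centrifuge run cannot start until incubation (finishes minute 87); sample prep (finishes minute 40). The controlling bound is minute 87, so the centrifuge run finishes at 87 + 50 = minute 137.

Working backward from the deadline:
Data upload has no dependents, so it just needs to finish by minute 286. Starting by 286 − 65 = minute 221 achieves that.
Quantification feeds into data upload (must start by minute 221); so quantification must finish by minute 221 and therefore start by minute 201.
Wash step feeds into quantification (must start by minute 201); so wash step must finish by minute 201 and therefore start by minute 146.
Staining must finish by minute 286; it takes 25 minutes, so it must start by 286 − 25 = minute 261.
The centrifuge run feeds wash step (must start by minute 146); staining (must start by minute 261). Taking the minimum, the centrifuge run must finish by minute 146 and start by 146 − 50 = minute 96.
So the centrifuge run can start as early as minute 87 and as late as minute 96, giving 96 − 87 = 9 minutes of slack.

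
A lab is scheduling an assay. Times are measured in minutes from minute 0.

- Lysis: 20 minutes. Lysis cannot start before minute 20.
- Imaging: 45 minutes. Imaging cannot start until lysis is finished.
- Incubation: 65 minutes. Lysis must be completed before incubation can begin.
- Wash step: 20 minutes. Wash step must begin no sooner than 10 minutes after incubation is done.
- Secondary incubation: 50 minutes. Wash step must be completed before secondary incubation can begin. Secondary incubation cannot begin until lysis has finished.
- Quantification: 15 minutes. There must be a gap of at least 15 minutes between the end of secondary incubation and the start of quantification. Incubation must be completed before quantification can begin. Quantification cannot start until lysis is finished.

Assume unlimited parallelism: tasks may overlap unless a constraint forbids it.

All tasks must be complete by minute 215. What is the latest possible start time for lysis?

20

Nothing follows quantification; the deadline of minute 215 is its only limit. It must start by 215 − 15 = minute 200.
Secondary incubation must finish before quantification (must start by minute 200, minus 15-minute gap → minute 185). With a 50-minute duration, secondary incubation must start by 185 − 50 = minute 135.
Wash step has to be done before secondary incubation (must start by minute 135). That means finishing by minute 135, i.e. starting by 135 − 20 = minute 115.
For incubation: wash step (must start by minute 115, minus 10-minute gap → minute 105); quantification (must start by minute 200). The most restrictive is minute 105; with a 65-minute duration, incubation must start by minute 40.
Imaging must finish by minute 215; it takes 45 minutes, so it must start by 215 − 45 = minute 170.
Lysis must finish in time for incubation (must start by minute 40); secondary incubation (must start by minute 135); imaging (must start by minute 170); quantification (must start by minute 200). The tightest is minute 40, so lysis must start by 40 − 20 = minute 20.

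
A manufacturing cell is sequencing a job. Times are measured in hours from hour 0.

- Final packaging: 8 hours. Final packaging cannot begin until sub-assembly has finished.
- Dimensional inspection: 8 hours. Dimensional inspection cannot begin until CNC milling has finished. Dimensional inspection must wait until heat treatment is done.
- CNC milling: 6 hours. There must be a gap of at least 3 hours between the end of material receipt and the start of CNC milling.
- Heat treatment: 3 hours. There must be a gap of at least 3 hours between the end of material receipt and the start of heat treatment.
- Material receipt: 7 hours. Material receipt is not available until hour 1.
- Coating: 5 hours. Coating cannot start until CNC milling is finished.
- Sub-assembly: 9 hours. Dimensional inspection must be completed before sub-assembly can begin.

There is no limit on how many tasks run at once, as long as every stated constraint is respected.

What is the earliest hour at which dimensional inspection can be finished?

25

Material receipt waits on its own release at hour 1, so it starts at hour 1 and finishes at 1 + 7 = hour 8.
After material receipt (finishes hour 8, plus 3-hour gap → hour 11), heat treatment can start at hour 11 and finishes at hour 14.
After material receipt (finishes hour 8, plus 3-hour gap → hour 11), CNC milling can start at hour 11 and finishes at hour 17.
Dimensional inspection needs all of CNC milling (finishes hour 17); heat treatment (finishes hour 14). That puts its earliest start at hour 17; it finishes at 17 + 8 = hour 25.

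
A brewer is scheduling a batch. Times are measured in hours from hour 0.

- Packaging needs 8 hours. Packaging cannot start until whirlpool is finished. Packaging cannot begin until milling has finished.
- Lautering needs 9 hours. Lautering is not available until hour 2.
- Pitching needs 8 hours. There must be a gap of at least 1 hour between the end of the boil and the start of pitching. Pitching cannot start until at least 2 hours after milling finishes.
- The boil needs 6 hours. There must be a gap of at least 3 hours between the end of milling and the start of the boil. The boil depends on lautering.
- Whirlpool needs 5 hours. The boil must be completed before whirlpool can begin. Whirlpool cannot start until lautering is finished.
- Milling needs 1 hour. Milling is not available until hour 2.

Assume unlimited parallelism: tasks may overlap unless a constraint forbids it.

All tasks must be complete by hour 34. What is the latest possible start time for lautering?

6

Packaging has no dependents, so it just needs to finish by hour 34. Starting by 34 − 8 = hour 26 achieves that.
Whirlpool has to be done before packaging (must start by hour 26). That means finishing by hour 26, i.e. starting by 26 − 5 = hour 21.
Pitching must finish by hour 34; it takes 8 hours, so it must start by 34 − 8 = hour 26.
The boil feeds whirlpool (must start by hour 21); pitching (must start by hour 26, minus 1-hour gap → hour 25). Taking the minimum, the boil must finish by hour 21 and start by 21 − 6 = hour 15.
Lautering has several dependents: the boil (must start by hour 15); whirlpool (must start by hour 21). The earliest of those limits is hour 15, so lautering must start by 15 − 9 = hour 6.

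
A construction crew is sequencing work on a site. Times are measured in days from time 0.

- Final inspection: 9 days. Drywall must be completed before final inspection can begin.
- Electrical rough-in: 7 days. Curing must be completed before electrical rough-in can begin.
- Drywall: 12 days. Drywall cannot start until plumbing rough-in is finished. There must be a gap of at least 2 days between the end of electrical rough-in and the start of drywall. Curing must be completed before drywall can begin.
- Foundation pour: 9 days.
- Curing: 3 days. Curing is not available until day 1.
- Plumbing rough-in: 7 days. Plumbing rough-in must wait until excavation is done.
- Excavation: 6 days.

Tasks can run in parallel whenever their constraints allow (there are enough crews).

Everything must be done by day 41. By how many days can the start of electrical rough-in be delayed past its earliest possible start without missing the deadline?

7

Curing waits on its own release at day 1, so it starts at day 1 and finishes at 1 + 3 = day 4.
Electrical rough-in waits on curing (finishes day 4), so it starts at day 4 and finishes at 4 + 7 = day 11.

Working backward from the deadline:
Nothing follows final inspection; the deadline of day 41 is its only limit. It must start by 41 − 9 = day 32.
Drywall feeds into final inspection (must start by day 32); so drywall must finish by day 32 and therefore start by day 20.
Electrical rough-in must finish before drywall (must start by day 20, minus 2-day gap → day 18). With a 7-day duration, electrical rough-in must start by 18 − 7 = day 11.
So electrical rough-in can start as early as day 4 and as late as day 11, giving 11 − 4 = 7 days of slack.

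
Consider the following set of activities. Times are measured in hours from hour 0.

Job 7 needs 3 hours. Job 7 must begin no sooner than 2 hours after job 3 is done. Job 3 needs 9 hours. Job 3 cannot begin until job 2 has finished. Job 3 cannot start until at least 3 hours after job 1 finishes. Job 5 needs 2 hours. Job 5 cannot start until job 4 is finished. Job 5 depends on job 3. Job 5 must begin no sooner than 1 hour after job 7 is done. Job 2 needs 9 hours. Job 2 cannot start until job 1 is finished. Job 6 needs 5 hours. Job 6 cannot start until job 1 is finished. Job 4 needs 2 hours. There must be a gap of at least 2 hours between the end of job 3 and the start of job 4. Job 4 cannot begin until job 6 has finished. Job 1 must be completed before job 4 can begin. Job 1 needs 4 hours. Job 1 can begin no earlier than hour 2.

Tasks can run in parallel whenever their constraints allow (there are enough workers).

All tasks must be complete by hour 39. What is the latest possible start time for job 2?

13

Job 5 must finish by hour 39; it takes 2 hours, so it must start by 39 − 2 = hour 37.
Job 4 must finish before job 5 (must start by hour 37). With a 2-hour duration, job 4 must start by 37 − 2 = hour 35.
Job 7 must finish before job 5 (must start by hour 37, minus 1-hour gap → hour 36). With a 3-hour duration, job 7 must start by 36 − 3 = hour 33.
Job 3 has several dependents: job 4 (must start by hour 35, minus 2-hour gap → hour 33); job 5 (must start by hour 37); job 7 (must start by hour 33, minus 2-hour gap → hour 31). The earliest of those limits is hour 31, so job 3 must start by 31 − 9 = hour 22.
Since job 3 (must start by hour 22) depends on it, job 2 must finish by hour 22. Backing off its 9-hour duration gives a latest start of hour 13.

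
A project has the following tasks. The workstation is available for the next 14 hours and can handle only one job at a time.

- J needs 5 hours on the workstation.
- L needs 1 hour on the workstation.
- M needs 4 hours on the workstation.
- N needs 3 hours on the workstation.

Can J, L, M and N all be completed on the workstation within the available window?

Running back to back, the jobs need 5 + 1 + 4 + 3 = 13 hours on the workstation.
Since 13 ≤ 14, they fit within the window.

Yes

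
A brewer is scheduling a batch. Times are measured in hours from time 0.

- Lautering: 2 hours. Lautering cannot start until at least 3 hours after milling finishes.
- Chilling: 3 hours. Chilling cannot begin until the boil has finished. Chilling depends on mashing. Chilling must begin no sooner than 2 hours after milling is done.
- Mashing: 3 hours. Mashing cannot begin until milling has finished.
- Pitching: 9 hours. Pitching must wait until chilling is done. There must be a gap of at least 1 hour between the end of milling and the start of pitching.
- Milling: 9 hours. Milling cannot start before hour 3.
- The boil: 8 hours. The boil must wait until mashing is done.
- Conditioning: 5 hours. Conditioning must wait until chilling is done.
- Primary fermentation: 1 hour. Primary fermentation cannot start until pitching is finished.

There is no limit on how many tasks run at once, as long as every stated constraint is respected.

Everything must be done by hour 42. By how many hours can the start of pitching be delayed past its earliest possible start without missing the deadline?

Milling cannot begin until its own release at hour 3. It runs from hour 3 to 3 + 9 = hour 12.
After milling (finishes hour 12), mashing can start at hour 12 and finishes at hour 15.
The boil waits on mashing (finishes hour 15), so it starts at hour 15 and finishes at 15 + 8 = hour 23.
Chilling needs all of the boil (finishes hour 23); mashing (finishes hour 15); milling (finishes hour 12, plus 2-hour gap → hour 14). That puts its earliest start at hour 23; it finishes at 23 + 3 = hour 26.
Pitching has to wait for chilling (finishes hour 26); milling (finishes hour 12, plus 1-hour gap → hour 13). The latest of these is hour 26, so pitching runs hour 26 to 26 + 9 = hour 35.

Working backward from the deadline:
To finish by hour 42, primary fermentation (duration 1) must start no later than hour 41.
Pitching must finish before primary fermentation (must start by hour 41). With a 9-hour duration, pitching must start by 41 − 9 = hour 32.
So pitching can start as early as hour 26 and as late as hour 32, giving 32 − 26 = 6 hours of slack.

6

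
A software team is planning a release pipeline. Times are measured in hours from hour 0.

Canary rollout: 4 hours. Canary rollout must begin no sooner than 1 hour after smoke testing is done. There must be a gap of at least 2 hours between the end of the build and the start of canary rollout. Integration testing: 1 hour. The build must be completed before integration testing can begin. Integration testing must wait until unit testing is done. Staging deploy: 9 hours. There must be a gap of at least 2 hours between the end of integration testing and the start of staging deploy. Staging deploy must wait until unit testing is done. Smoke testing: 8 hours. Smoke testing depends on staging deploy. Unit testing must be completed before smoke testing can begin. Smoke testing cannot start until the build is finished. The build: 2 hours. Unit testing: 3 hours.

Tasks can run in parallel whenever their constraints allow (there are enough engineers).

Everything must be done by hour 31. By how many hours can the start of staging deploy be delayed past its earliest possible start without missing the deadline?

3

Unit testing has no prerequisites, so it starts at hour 0 and finishes at hour 3.
Nothing blocks the build, so it runs from hour 0 to hour 2.
Integration testing cannot start until the build (finishes hour 2); unit testing (finishes hour 3). The controlling bound is hour 3, so integration testing finishes at 3 + 1 = hour 4.
For staging deploy: integration testing (finishes hour 4, plus 2-hour gap → hour 6); unit testing (finishes hour 3). Taking the maximum gives a start of hour 6, and it finishes at 6 + 9 = hour 15.

Working backward from the deadline:
To finish by hour 31, canary rollout (duration 4) must start no later than hour 27.
Smoke testing must finish before canary rollout (must start by hour 27, minus 1-hour gap → hour 26). With an 8-hour duration, smoke testing must start by 26 − 8 = hour 18.
Since smoke testing (must start by hour 18) depends on it, staging deploy must finish by hour 18. Backing off its 9-hour duration gives a latest start of hour 9.
So staging deploy can start as early as hour 6 and as late as hour 9, giving 9 − 6 = 3 hours of slack.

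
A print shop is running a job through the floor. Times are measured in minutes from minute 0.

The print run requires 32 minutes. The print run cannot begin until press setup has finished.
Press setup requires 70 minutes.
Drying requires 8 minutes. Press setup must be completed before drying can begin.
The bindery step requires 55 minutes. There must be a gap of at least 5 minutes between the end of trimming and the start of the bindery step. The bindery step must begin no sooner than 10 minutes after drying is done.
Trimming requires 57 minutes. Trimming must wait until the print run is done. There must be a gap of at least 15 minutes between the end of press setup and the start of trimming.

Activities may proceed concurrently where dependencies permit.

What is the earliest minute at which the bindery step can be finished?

219

Nothing blocks press setup, so it runs from minute 0 to minute 70.
After press setup (finishes minute 70), drying can start at minute 70 and finishes at minute 78.
The print run waits on press setup (finishes minute 70), so it starts at minute 70 and finishes at 70 + 32 = minute 102.
Trimming needs all of the print run (finishes minute 102); press setup (finishes minute 70, plus 15-minute gap → minute 85). That puts its earliest start at minute 102; it finishes at 102 + 57 = minute 159.
The bindery step needs all of trimming (finishes minute 159, plus 5-minute gap → minute 164); drying (finishes minute 78, plus 10-minute gap → minute 88). That puts its earliest start at minute 164; it finishes at 164 + 55 = minute 219.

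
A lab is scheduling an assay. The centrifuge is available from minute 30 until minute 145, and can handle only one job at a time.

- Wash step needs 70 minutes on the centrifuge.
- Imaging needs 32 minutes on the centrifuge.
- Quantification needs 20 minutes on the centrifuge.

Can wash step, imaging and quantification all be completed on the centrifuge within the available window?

No

The centrifuge window is 145 − 30 = 115 minutes.
Running back to back, the jobs need 70 + 32 + 20 = 122 minutes on the centrifuge.
Since 122 > 115, they cannot all fit.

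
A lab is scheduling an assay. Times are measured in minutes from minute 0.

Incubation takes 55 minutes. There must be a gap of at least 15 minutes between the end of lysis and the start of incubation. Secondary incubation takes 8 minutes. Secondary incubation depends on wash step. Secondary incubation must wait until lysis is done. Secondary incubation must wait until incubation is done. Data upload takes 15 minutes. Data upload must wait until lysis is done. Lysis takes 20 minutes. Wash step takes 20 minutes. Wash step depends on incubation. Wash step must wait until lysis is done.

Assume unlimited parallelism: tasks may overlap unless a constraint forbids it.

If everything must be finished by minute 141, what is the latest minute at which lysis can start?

Secondary incubation must finish by minute 141; it takes 8 minutes, so it must start by 141 − 8 = minute 133.
Wash step has to be done before secondary incubation (must start by minute 133). That means finishing by minute 133, i.e. starting by 133 − 20 = minute 113.
Incubation feeds wash step (must start by minute 113); secondary incubation (must start by minute 133). Taking the minimum, incubation must finish by minute 113 and start by 113 − 55 = minute 58.
Nothing follows data upload; the deadline of minute 141 is its only limit. It must start by 141 − 15 = minute 126.
Lysis must finish in time for incubation (must start by minute 58, minus 15-minute gap → minute 43); wash step (must start by minute 113); secondary incubation (must start by minute 133); data upload (must start by minute 126). The tightest is minute 43, so lysis must start by 43 − 20 = minute 23.

23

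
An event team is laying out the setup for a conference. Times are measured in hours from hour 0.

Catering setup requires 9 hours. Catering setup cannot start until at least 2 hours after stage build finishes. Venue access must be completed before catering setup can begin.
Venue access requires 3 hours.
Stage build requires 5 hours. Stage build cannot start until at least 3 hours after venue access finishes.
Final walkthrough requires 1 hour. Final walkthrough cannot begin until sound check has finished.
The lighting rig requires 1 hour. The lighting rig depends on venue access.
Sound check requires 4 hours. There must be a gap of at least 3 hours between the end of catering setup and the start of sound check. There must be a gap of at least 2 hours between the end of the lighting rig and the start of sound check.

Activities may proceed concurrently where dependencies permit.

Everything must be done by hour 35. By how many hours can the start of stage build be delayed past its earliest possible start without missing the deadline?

5

Venue access has no prerequisites, so it starts at hour 0 and finishes at hour 3.
After venue access (finishes hour 3, plus 3-hour gap → hour 6), stage build can start at hour 6 and finishes at hour 11.

Working backward from the deadline:
To finish by hour 35, final walkthrough (duration 1) must start no later than hour 34.
Sound check must finish before final walkthrough (must start by hour 34). With a 4-hour duration, sound check must start by 34 − 4 = hour 30.
Since sound check (must start by hour 30, minus 3-hour gap → hour 27) depends on it, catering setup must finish by hour 27. Backing off its 9-hour duration gives a latest start of hour 18.
Stage build has to be done before catering setup (must start by hour 18, minus 2-hour gap → hour 16). That means finishing by hour 16, i.e. starting by 16 − 5 = hour 11.
So stage build can start as early as hour 6 and as late as hour 11, giving 11 − 6 = 5 hours of slack.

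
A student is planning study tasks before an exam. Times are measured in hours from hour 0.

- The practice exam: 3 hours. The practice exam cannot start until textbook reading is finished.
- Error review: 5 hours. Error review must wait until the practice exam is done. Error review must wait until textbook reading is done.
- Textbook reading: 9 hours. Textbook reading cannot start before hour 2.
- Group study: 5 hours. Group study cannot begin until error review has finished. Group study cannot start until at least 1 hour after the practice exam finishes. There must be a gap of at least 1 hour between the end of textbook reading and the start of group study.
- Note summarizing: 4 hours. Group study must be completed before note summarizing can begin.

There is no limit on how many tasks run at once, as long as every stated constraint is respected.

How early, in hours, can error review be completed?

19

Textbook reading cannot begin until its own release at hour 2. It runs from hour 2 to 2 + 9 = hour 11.
The practice exam cannot begin until textbook reading (finishes hour 11). It runs from hour 11 to 11 + 3 = hour 14.
For error review: the practice exam (finishes hour 14); textbook reading (finishes hour 11). Taking the maximum gives a start of hour 14, and it finishes at 14 + 5 = hour 19.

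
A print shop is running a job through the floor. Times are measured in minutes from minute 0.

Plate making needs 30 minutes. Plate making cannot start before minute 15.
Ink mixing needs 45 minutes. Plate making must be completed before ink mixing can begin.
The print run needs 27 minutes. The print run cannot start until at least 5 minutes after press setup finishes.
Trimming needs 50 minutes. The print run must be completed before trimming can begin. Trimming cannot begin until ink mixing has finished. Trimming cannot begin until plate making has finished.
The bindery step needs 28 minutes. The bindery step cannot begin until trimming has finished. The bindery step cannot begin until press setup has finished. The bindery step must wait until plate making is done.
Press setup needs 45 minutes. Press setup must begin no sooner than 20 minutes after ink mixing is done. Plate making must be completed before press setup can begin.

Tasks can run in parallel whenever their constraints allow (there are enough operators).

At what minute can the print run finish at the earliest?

187

After its own release at minute 15, plate making can start at minute 15 and finishes at minute 45.
Ink mixing cannot begin until plate making (finishes minute 45). It runs from minute 45 to 45 + 45 = minute 90.
For press setup: ink mixing (finishes minute 90, plus 20-minute gap → minute 110); plate making (finishes minute 45). Taking the maximum gives a start of minute 110, and it finishes at 110 + 45 = minute 155.
The print run cannot begin until press setup (finishes minute 155, plus 5-minute gap → minute 160). It runs from minute 160 to 160 + 27 = minute 187.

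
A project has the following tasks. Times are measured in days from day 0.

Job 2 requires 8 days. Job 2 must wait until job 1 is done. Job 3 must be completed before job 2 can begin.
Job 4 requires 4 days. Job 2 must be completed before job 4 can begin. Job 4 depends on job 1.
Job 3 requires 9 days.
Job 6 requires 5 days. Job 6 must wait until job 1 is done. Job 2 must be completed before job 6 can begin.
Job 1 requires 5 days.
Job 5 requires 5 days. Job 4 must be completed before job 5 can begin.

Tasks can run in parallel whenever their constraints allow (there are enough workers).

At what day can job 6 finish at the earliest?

22

Nothing blocks job 3, so it runs from day 0 to day 9.
Job 1 has no prerequisites, so it starts at day 0 and finishes at day 5.
For job 2: job 1 (finishes day 5); job 3 (finishes day 9). Taking the maximum gives a start of day 9, and it finishes at 9 + 8 = day 17.
Job 6 cannot start until job 1 (finishes day 5); job 2 (finishes day 17). The controlling bound is day 17, so job 6 finishes at 17 + 5 = day 22.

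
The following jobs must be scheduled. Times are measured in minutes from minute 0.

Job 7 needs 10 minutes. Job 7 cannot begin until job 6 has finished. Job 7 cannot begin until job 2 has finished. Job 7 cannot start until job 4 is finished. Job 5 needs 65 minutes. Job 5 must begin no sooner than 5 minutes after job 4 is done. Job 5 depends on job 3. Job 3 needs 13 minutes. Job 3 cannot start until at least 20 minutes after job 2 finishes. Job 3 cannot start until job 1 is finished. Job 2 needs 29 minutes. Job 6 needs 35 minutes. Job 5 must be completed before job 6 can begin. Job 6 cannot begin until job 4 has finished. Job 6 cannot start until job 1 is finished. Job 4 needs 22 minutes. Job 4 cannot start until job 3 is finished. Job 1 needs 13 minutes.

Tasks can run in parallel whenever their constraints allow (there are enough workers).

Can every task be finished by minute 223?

Job 2 has no prerequisites, so it starts at minute 0 and finishes at minute 29.
Job 1 has no prerequisites, so it starts at minute 0 and finishes at minute 13.
For job 3: job 2 (finishes minute 29, plus 20-minute gap → minute 49); job 1 (finishes minute 13). Taking the maximum gives a start of minute 49, and it finishes at 49 + 13 = minute 62.
After job 3 (finishes minute 62), job 4 can start at minute 62 and finishes at minute 84.
For job 5: job 4 (finishes minute 84, plus 5-minute gap → minute 89); job 3 (finishes minute 62). Taking the maximum gives a start of minute 89, and it finishes at 89 + 65 = minute 154.
Job 6 has to wait for job 5 (finishes minute 154); job 4 (finishes minute 84); job 1 (finishes minute 13). The latest of these is minute 154, so job 6 runs minute 154 to 154 + 35 = minute 189.
For job 7: job 6 (finishes minute 189); job 2 (finishes minute 29); job 4 (finishes minute 84). Taking the maximum gives a start of minute 189, and it finishes at 189 + 10 = minute 199.
Every task is finished by minute 199, which is no later than the deadline of 223, so the schedule is feasible.

Yes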